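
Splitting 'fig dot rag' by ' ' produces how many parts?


Splitting by ' ' breaks the string at each occurrence of the separator.
Text: 'fig dot rag'
Parts after split:
  Part 1: 'fig'
  Part 2: 'dot'
  Part 3: 'rag'
Total parts: 3

3


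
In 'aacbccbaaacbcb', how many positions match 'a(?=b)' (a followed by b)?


Lookahead 'a(?=b)' matches 'a' only when followed by 'b'.
String: 'aacbccbaaacbcb'
Checking each position where char is 'a':
  pos 0: 'a' -> no (next='a')
  pos 1: 'a' -> no (next='c')
  pos 7: 'a' -> no (next='a')
  pos 8: 'a' -> no (next='a')
  pos 9: 'a' -> no (next='c')
Matching positions: []
Count: 0

0


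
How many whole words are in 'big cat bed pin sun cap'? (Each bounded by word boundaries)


Word boundaries (\b) mark the start/end of each word.
Text: 'big cat bed pin sun cap'
Splitting by whitespace:
  Word 1: 'big'
  Word 2: 'cat'
  Word 3: 'bed'
  Word 4: 'pin'
  Word 5: 'sun'
  Word 6: 'cap'
Total whole words: 6

6


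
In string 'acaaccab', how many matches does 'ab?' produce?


Pattern 'ab?' matches 'a' optionally followed by 'b'.
String: 'acaaccab'
Scanning left to right for 'a' then checking next char:
  Match 1: 'a' (a not followed by b)
  Match 2: 'a' (a not followed by b)
  Match 3: 'a' (a not followed by b)
  Match 4: 'ab' (a followed by b)
Total matches: 4

4


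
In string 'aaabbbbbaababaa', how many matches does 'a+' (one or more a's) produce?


Pattern 'a+' matches one or more consecutive a's.
String: 'aaabbbbbaababaa'
Scanning for runs of a:
  Match 1: 'aaa' (length 3)
  Match 2: 'aa' (length 2)
  Match 3: 'a' (length 1)
  Match 4: 'aa' (length 2)
Total matches: 4

4


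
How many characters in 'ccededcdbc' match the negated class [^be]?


Negated class [^be] matches any char NOT in {b, e}
Scanning 'ccededcdbc':
  pos 0: 'c' -> MATCH
  pos 1: 'c' -> MATCH
  pos 2: 'e' -> no (excluded)
  pos 3: 'd' -> MATCH
  pos 4: 'e' -> no (excluded)
  pos 5: 'd' -> MATCH
  pos 6: 'c' -> MATCH
  pos 7: 'd' -> MATCH
  pos 8: 'b' -> no (excluded)
  pos 9: 'c' -> MATCH
Total matches: 7

7


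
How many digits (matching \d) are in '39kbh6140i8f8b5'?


\d matches any digit 0-9.
Scanning '39kbh6140i8f8b5':
  pos 0: '3' -> DIGIT
  pos 1: '9' -> DIGIT
  pos 5: '6' -> DIGIT
  pos 6: '1' -> DIGIT
  pos 7: '4' -> DIGIT
  pos 8: '0' -> DIGIT
  pos 10: '8' -> DIGIT
  pos 12: '8' -> DIGIT
  pos 14: '5' -> DIGIT
Digits found: ['3', '9', '6', '1', '4', '0', '8', '8', '5']
Total: 9

9


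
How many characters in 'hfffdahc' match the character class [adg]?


Character class [adg] matches any of: {a, d, g}
Scanning string 'hfffdahc' character by character:
  pos 0: 'h' -> no
  pos 1: 'f' -> no
  pos 2: 'f' -> no
  pos 3: 'f' -> no
  pos 4: 'd' -> MATCH
  pos 5: 'a' -> MATCH
  pos 6: 'h' -> no
  pos 7: 'c' -> no
Total matches: 2

2


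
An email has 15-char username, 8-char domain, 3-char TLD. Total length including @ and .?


An email address has format: username@domain.tld
Username length: 15
'@' character: 1
Domain length: 8
'.' character: 1
TLD length: 3
Total = 15 + 1 + 8 + 1 + 3 = 28

28


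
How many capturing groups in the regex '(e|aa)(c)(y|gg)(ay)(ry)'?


To count capturing groups, count each '(' that starts a group.
Pattern: '(e|aa)(c)(y|gg)(ay)(ry)'
Walking through the pattern:
  Position 0: '(' -> group #1
  Position 6: '(' -> group #2
  Position 9: '(' -> group #3
  Position 15: '(' -> group #4
  Position 19: '(' -> group #5
Total capturing groups: 5

5


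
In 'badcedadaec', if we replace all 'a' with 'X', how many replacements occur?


re.sub('a', 'X', text) replaces every occurrence of 'a' with 'X'.
Text: 'badcedadaec'
Scanning for 'a':
  pos 1: 'a' -> replacement #1
  pos 6: 'a' -> replacement #2
  pos 8: 'a' -> replacement #3
Total replacements: 3

3


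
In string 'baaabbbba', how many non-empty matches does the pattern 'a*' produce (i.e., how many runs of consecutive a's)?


Pattern 'a*' matches zero or more a's. We want non-empty runs of consecutive a's.
String: 'baaabbbba'
Walking through the string to find runs of a's:
  Run 1: positions 1-3 -> 'aaa'
  Run 2: positions 8-8 -> 'a'
Non-empty runs found: ['aaa', 'a']
Count: 2

2


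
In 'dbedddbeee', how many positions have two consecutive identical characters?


Looking for consecutive identical characters in 'dbedddbeee':
  pos 0-1: 'd' vs 'b' -> different
  pos 1-2: 'b' vs 'e' -> different
  pos 2-3: 'e' vs 'd' -> different
  pos 3-4: 'd' vs 'd' -> MATCH ('dd')
  pos 4-5: 'd' vs 'd' -> MATCH ('dd')
  pos 5-6: 'd' vs 'b' -> different
  pos 6-7: 'b' vs 'e' -> different
  pos 7-8: 'e' vs 'e' -> MATCH ('ee')
  pos 8-9: 'e' vs 'e' -> MATCH ('ee')
Consecutive identical pairs: ['dd', 'dd', 'ee', 'ee']
Count: 4

4


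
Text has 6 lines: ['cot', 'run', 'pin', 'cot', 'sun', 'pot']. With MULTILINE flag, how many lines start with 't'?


With MULTILINE flag, ^ matches the start of each line.
Lines: ['cot', 'run', 'pin', 'cot', 'sun', 'pot']
Checking which lines start with 't':
  Line 1: 'cot' -> no
  Line 2: 'run' -> no
  Line 3: 'pin' -> no
  Line 4: 'cot' -> no
  Line 5: 'sun' -> no
  Line 6: 'pot' -> no
Matching lines: []
Count: 0

0


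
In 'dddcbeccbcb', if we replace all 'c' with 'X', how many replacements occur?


re.sub('c', 'X', text) replaces every occurrence of 'c' with 'X'.
Text: 'dddcbeccbcb'
Scanning for 'c':
  pos 3: 'c' -> replacement #1
  pos 6: 'c' -> replacement #2
  pos 7: 'c' -> replacement #3
  pos 9: 'c' -> replacement #4
Total replacements: 4

4


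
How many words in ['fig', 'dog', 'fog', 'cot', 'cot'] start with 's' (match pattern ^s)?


Pattern ^s anchors to start of word. Check which words begin with 's':
  'fig' -> no
  'dog' -> no
  'fog' -> no
  'cot' -> no
  'cot' -> no
Matching words: []
Count: 0

0


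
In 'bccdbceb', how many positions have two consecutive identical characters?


Looking for consecutive identical characters in 'bccdbceb':
  pos 0-1: 'b' vs 'c' -> different
  pos 1-2: 'c' vs 'c' -> MATCH ('cc')
  pos 2-3: 'c' vs 'd' -> different
  pos 3-4: 'd' vs 'b' -> different
  pos 4-5: 'b' vs 'c' -> different
  pos 5-6: 'c' vs 'e' -> different
  pos 6-7: 'e' vs 'b' -> different
Consecutive identical pairs: ['cc']
Count: 1

1


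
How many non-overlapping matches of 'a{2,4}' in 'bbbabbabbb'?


Pattern 'a{2,4}' matches between 2 and 4 consecutive a's (greedy).
String: 'bbbabbabbb'
Finding runs of a's and applying greedy matching:
  Run at pos 3: 'a' (length 1)
  Run at pos 6: 'a' (length 1)
Matches: []
Count: 0

0


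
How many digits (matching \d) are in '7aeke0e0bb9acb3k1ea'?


\d matches any digit 0-9.
Scanning '7aeke0e0bb9acb3k1ea':
  pos 0: '7' -> DIGIT
  pos 5: '0' -> DIGIT
  pos 7: '0' -> DIGIT
  pos 10: '9' -> DIGIT
  pos 14: '3' -> DIGIT
  pos 16: '1' -> DIGIT
Digits found: ['7', '0', '0', '9', '3', '1']
Total: 6

6


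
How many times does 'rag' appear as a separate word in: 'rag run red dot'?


Scanning each word for exact match 'rag':
  Word 1: 'rag' -> MATCH
  Word 2: 'run' -> no
  Word 3: 'red' -> no
  Word 4: 'dot' -> no
Total matches: 1

1


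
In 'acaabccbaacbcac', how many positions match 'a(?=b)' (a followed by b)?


Lookahead 'a(?=b)' matches 'a' only when followed by 'b'.
String: 'acaabccbaacbcac'
Checking each position where char is 'a':
  pos 0: 'a' -> no (next='c')
  pos 2: 'a' -> no (next='a')
  pos 3: 'a' -> MATCH (next='b')
  pos 8: 'a' -> no (next='a')
  pos 9: 'a' -> no (next='c')
  pos 13: 'a' -> no (next='c')
Matching positions: [3]
Count: 1

1


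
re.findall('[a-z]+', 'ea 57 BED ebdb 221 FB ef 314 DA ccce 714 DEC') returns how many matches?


Pattern '[a-z]+' finds one or more lowercase letters.
Text: 'ea 57 BED ebdb 221 FB ef 314 DA ccce 714 DEC'
Scanning for matches:
  Match 1: 'ea'
  Match 2: 'ebdb'
  Match 3: 'ef'
  Match 4: 'ccce'
Total matches: 4

4


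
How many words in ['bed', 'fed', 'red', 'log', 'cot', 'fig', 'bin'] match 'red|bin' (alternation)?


Alternation 'red|bin' matches either 'red' or 'bin'.
Checking each word:
  'bed' -> no
  'fed' -> no
  'red' -> MATCH
  'log' -> no
  'cot' -> no
  'fig' -> no
  'bin' -> MATCH
Matches: ['red', 'bin']
Count: 2

2


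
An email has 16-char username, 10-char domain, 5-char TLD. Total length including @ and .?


An email address has format: username@domain.tld
Username length: 16
'@' character: 1
Domain length: 10
'.' character: 1
TLD length: 5
Total = 16 + 1 + 10 + 1 + 5 = 33

33


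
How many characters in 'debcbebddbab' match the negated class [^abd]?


Negated class [^abd] matches any char NOT in {a, b, d}
Scanning 'debcbebddbab':
  pos 0: 'd' -> no (excluded)
  pos 1: 'e' -> MATCH
  pos 2: 'b' -> no (excluded)
  pos 3: 'c' -> MATCH
  pos 4: 'b' -> no (excluded)
  pos 5: 'e' -> MATCH
  pos 6: 'b' -> no (excluded)
  pos 7: 'd' -> no (excluded)
  pos 8: 'd' -> no (excluded)
  pos 9: 'b' -> no (excluded)
  pos 10: 'a' -> no (excluded)
  pos 11: 'b' -> no (excluded)
Total matches: 3

3


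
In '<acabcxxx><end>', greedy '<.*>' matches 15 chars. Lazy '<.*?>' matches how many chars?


Greedy '<.*>' tries to match as MUCH as possible.
Lazy '<.*?>' tries to match as LITTLE as possible.

String: '<acabcxxx><end>'
Greedy '<.*>' starts at first '<' and extends to the LAST '>': '<acabcxxx><end>' (15 chars)
Lazy '<.*?>' starts at first '<' and stops at the FIRST '>': '<acabcxxx>' (10 chars)

10


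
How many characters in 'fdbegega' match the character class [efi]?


Character class [efi] matches any of: {e, f, i}
Scanning string 'fdbegega' character by character:
  pos 0: 'f' -> MATCH
  pos 1: 'd' -> no
  pos 2: 'b' -> no
  pos 3: 'e' -> MATCH
  pos 4: 'g' -> no
  pos 5: 'e' -> MATCH
  pos 6: 'g' -> no
  pos 7: 'a' -> no
Total matches: 3

3


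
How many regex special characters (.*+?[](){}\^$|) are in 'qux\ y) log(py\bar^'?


Regex special characters are: . * + ? [ ] ( ) { } \ ^ $ |
Scanning 'qux\ y) log(py\bar^':
  pos 3: '\' -> SPECIAL
  pos 6: ')' -> SPECIAL
  pos 11: '(' -> SPECIAL
  pos 14: '\' -> SPECIAL
  pos 18: '^' -> SPECIAL
Special chars found: ['\\', ')', '(', '\\', '^']
Total: 5

5


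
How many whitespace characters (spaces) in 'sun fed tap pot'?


\s matches whitespace characters (spaces, tabs, etc.).
Text: 'sun fed tap pot'
This text has 4 words separated by spaces.
Number of spaces = number of words - 1 = 4 - 1 = 3

3


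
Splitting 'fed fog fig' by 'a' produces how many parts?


Splitting by 'a' breaks the string at each occurrence of the separator.
Text: 'fed fog fig'
Parts after split:
  Part 1: 'fed fog fig'
Total parts: 1

1


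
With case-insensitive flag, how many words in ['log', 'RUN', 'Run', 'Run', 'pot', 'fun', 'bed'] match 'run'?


Case-insensitive matching: compare each word's lowercase form to 'run'.
  'log' -> lower='log' -> no
  'RUN' -> lower='run' -> MATCH
  'Run' -> lower='run' -> MATCH
  'Run' -> lower='run' -> MATCH
  'pot' -> lower='pot' -> no
  'fun' -> lower='fun' -> no
  'bed' -> lower='bed' -> no
Matches: ['RUN', 'Run', 'Run']
Count: 3

3


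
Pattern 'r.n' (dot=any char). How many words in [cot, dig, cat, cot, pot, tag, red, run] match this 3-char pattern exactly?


Pattern 'r.n' means: starts with 'r', any single char, ends with 'n'.
Checking each word (must be exactly 3 chars):
  'cot' (len=3): no
  'dig' (len=3): no
  'cat' (len=3): no
  'cot' (len=3): no
  'pot' (len=3): no
  'tag' (len=3): no
  'red' (len=3): no
  'run' (len=3): MATCH
Matching words: ['run']
Total: 1

1


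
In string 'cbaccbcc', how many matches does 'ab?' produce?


Pattern 'ab?' matches 'a' optionally followed by 'b'.
String: 'cbaccbcc'
Scanning left to right for 'a' then checking next char:
  Match 1: 'a' (a not followed by b)
Total matches: 1

1


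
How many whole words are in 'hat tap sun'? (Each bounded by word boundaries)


Word boundaries (\b) mark the start/end of each word.
Text: 'hat tap sun'
Splitting by whitespace:
  Word 1: 'hat'
  Word 2: 'tap'
  Word 3: 'sun'
Total whole words: 3

3


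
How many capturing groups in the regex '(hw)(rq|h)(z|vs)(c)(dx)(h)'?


To count capturing groups, count each '(' that starts a group.
Pattern: '(hw)(rq|h)(z|vs)(c)(dx)(h)'
Walking through the pattern:
  Position 0: '(' -> group #1
  Position 4: '(' -> group #2
  Position 10: '(' -> group #3
  Position 16: '(' -> group #4
  Position 19: '(' -> group #5
  Position 23: '(' -> group #6
Total capturing groups: 6

6


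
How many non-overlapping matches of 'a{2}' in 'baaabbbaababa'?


Pattern 'a{2}' matches exactly 2 consecutive a's (greedy, non-overlapping).
String: 'baaabbbaababa'
Scanning for runs of a's:
  Run at pos 1: 'aaa' (length 3) -> 1 match(es)
  Run at pos 7: 'aa' (length 2) -> 1 match(es)
  Run at pos 10: 'a' (length 1) -> 0 match(es)
  Run at pos 12: 'a' (length 1) -> 0 match(es)
Matches found: ['aa', 'aa']
Total: 2

2


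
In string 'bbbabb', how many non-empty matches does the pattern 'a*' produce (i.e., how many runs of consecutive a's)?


Pattern 'a*' matches zero or more a's. We want non-empty runs of consecutive a's.
String: 'bbbabb'
Walking through the string to find runs of a's:
  Run 1: positions 3-3 -> 'a'
Non-empty runs found: ['a']
Count: 1

1


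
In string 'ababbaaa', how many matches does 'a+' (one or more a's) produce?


Pattern 'a+' matches one or more consecutive a's.
String: 'ababbaaa'
Scanning for runs of a:
  Match 1: 'a' (length 1)
  Match 2: 'a' (length 1)
  Match 3: 'aaa' (length 3)
Total matches: 3

3


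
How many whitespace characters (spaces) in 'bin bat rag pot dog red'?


\s matches whitespace characters (spaces, tabs, etc.).
Text: 'bin bat rag pot dog red'
This text has 6 words separated by spaces.
Number of spaces = number of words - 1 = 6 - 1 = 5

5


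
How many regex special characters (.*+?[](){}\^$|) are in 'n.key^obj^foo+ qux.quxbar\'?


Regex special characters are: . * + ? [ ] ( ) { } \ ^ $ |
Scanning 'n.key^obj^foo+ qux.quxbar\':
  pos 1: '.' -> SPECIAL
  pos 5: '^' -> SPECIAL
  pos 9: '^' -> SPECIAL
  pos 13: '+' -> SPECIAL
  pos 18: '.' -> SPECIAL
  pos 25: '\' -> SPECIAL
Special chars found: ['.', '^', '^', '+', '.', '\\']
Total: 6

6


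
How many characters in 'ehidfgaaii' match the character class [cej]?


Character class [cej] matches any of: {c, e, j}
Scanning string 'ehidfgaaii' character by character:
  pos 0: 'e' -> MATCH
  pos 1: 'h' -> no
  pos 2: 'i' -> no
  pos 3: 'd' -> no
  pos 4: 'f' -> no
  pos 5: 'g' -> no
  pos 6: 'a' -> no
  pos 7: 'a' -> no
  pos 8: 'i' -> no
  pos 9: 'i' -> no
Total matches: 1

1


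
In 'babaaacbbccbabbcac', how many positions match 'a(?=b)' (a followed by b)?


Lookahead 'a(?=b)' matches 'a' only when followed by 'b'.
String: 'babaaacbbccbabbcac'
Checking each position where char is 'a':
  pos 1: 'a' -> MATCH (next='b')
  pos 3: 'a' -> no (next='a')
  pos 4: 'a' -> no (next='a')
  pos 5: 'a' -> no (next='c')
  pos 12: 'a' -> MATCH (next='b')
  pos 16: 'a' -> no (next='c')
Matching positions: [1, 12]
Count: 2

2


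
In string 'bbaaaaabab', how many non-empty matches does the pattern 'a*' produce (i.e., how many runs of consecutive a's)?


Pattern 'a*' matches zero or more a's. We want non-empty runs of consecutive a's.
String: 'bbaaaaabab'
Walking through the string to find runs of a's:
  Run 1: positions 2-6 -> 'aaaaa'
  Run 2: positions 8-8 -> 'a'
Non-empty runs found: ['aaaaa', 'a']
Count: 2

2


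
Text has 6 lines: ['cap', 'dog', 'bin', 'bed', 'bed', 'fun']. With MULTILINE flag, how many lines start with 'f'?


With MULTILINE flag, ^ matches the start of each line.
Lines: ['cap', 'dog', 'bin', 'bed', 'bed', 'fun']
Checking which lines start with 'f':
  Line 1: 'cap' -> no
  Line 2: 'dog' -> no
  Line 3: 'bin' -> no
  Line 4: 'bed' -> no
  Line 5: 'bed' -> no
  Line 6: 'fun' -> MATCH
Matching lines: ['fun']
Count: 1

1


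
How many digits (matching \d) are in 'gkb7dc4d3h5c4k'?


\d matches any digit 0-9.
Scanning 'gkb7dc4d3h5c4k':
  pos 3: '7' -> DIGIT
  pos 6: '4' -> DIGIT
  pos 8: '3' -> DIGIT
  pos 10: '5' -> DIGIT
  pos 12: '4' -> DIGIT
Digits found: ['7', '4', '3', '5', '4']
Total: 5

5


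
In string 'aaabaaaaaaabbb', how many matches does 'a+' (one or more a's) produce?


Pattern 'a+' matches one or more consecutive a's.
String: 'aaabaaaaaaabbb'
Scanning for runs of a:
  Match 1: 'aaa' (length 3)
  Match 2: 'aaaaaaa' (length 7)
Total matches: 2

2


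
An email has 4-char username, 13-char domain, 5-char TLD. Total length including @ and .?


An email address has format: username@domain.tld
Username length: 4
'@' character: 1
Domain length: 13
'.' character: 1
TLD length: 5
Total = 4 + 1 + 13 + 1 + 5 = 24

24


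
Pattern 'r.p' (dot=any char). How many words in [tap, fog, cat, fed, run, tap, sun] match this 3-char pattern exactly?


Pattern 'r.p' means: starts with 'r', any single char, ends with 'p'.
Checking each word (must be exactly 3 chars):
  'tap' (len=3): no
  'fog' (len=3): no
  'cat' (len=3): no
  'fed' (len=3): no
  'run' (len=3): no
  'tap' (len=3): no
  'sun' (len=3): no
Matching words: []
Total: 0

0


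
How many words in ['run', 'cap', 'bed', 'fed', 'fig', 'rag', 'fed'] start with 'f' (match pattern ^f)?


Pattern ^f anchors to start of word. Check which words begin with 'f':
  'run' -> no
  'cap' -> no
  'bed' -> no
  'fed' -> MATCH (starts with 'f')
  'fig' -> MATCH (starts with 'f')
  'rag' -> no
  'fed' -> MATCH (starts with 'f')
Matching words: ['fed', 'fig', 'fed']
Count: 3

3


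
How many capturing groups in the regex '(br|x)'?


To count capturing groups, count each '(' that starts a group.
Pattern: '(br|x)'
Walking through the pattern:
  Position 0: '(' -> group #1
Total capturing groups: 1

1


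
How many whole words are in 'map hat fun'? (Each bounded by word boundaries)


Word boundaries (\b) mark the start/end of each word.
Text: 'map hat fun'
Splitting by whitespace:
  Word 1: 'map'
  Word 2: 'hat'
  Word 3: 'fun'
Total whole words: 3

3


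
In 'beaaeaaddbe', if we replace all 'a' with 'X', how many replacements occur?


re.sub('a', 'X', text) replaces every occurrence of 'a' with 'X'.
Text: 'beaaeaaddbe'
Scanning for 'a':
  pos 2: 'a' -> replacement #1
  pos 3: 'a' -> replacement #2
  pos 5: 'a' -> replacement #3
  pos 6: 'a' -> replacement #4
Total replacements: 4

4


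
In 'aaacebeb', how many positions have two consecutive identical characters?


Looking for consecutive identical characters in 'aaacebeb':
  pos 0-1: 'a' vs 'a' -> MATCH ('aa')
  pos 1-2: 'a' vs 'a' -> MATCH ('aa')
  pos 2-3: 'a' vs 'c' -> different
  pos 3-4: 'c' vs 'e' -> different
  pos 4-5: 'e' vs 'b' -> different
  pos 5-6: 'b' vs 'e' -> different
  pos 6-7: 'e' vs 'b' -> different
Consecutive identical pairs: ['aa', 'aa']
Count: 2

2


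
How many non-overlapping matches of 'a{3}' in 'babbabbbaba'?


Pattern 'a{3}' matches exactly 3 consecutive a's (greedy, non-overlapping).
String: 'babbabbbaba'
Scanning for runs of a's:
  Run at pos 1: 'a' (length 1) -> 0 match(es)
  Run at pos 4: 'a' (length 1) -> 0 match(es)
  Run at pos 8: 'a' (length 1) -> 0 match(es)
  Run at pos 10: 'a' (length 1) -> 0 match(es)
Matches found: []
Total: 0

0


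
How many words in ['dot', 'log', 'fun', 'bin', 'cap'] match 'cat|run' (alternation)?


Alternation 'cat|run' matches either 'cat' or 'run'.
Checking each word:
  'dot' -> no
  'log' -> no
  'fun' -> no
  'bin' -> no
  'cap' -> no
Matches: []
Count: 0

0


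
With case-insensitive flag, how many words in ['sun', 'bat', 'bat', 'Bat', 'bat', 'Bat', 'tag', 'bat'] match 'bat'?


Case-insensitive matching: compare each word's lowercase form to 'bat'.
  'sun' -> lower='sun' -> no
  'bat' -> lower='bat' -> MATCH
  'bat' -> lower='bat' -> MATCH
  'Bat' -> lower='bat' -> MATCH
  'bat' -> lower='bat' -> MATCH
  'Bat' -> lower='bat' -> MATCH
  'tag' -> lower='tag' -> no
  'bat' -> lower='bat' -> MATCH
Matches: ['bat', 'bat', 'Bat', 'bat', 'Bat', 'bat']
Count: 6

6


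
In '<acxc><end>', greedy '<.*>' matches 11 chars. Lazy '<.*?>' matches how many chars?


Greedy '<.*>' tries to match as MUCH as possible.
Lazy '<.*?>' tries to match as LITTLE as possible.

String: '<acxc><end>'
Greedy '<.*>' starts at first '<' and extends to the LAST '>': '<acxc><end>' (11 chars)
Lazy '<.*?>' starts at first '<' and stops at the FIRST '>': '<acxc>' (6 chars)

6


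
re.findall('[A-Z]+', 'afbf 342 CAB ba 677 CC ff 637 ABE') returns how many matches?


Pattern '[A-Z]+' finds one or more uppercase letters.
Text: 'afbf 342 CAB ba 677 CC ff 637 ABE'
Scanning for matches:
  Match 1: 'CAB'
  Match 2: 'CC'
  Match 3: 'ABE'
Total matches: 3

3


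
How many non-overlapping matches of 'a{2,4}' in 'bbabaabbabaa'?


Pattern 'a{2,4}' matches between 2 and 4 consecutive a's (greedy).
String: 'bbabaabbabaa'
Finding runs of a's and applying greedy matching:
  Run at pos 2: 'a' (length 1)
  Run at pos 4: 'aa' (length 2)
  Run at pos 8: 'a' (length 1)
  Run at pos 10: 'aa' (length 2)
Matches: ['aa', 'aa']
Count: 2

2


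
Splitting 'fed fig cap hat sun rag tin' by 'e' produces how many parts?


Splitting by 'e' breaks the string at each occurrence of the separator.
Text: 'fed fig cap hat sun rag tin'
Parts after split:
  Part 1: 'f'
  Part 2: 'd fig cap hat sun rag tin'
Total parts: 2

2


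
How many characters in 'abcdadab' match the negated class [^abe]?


Negated class [^abe] matches any char NOT in {a, b, e}
Scanning 'abcdadab':
  pos 0: 'a' -> no (excluded)
  pos 1: 'b' -> no (excluded)
  pos 2: 'c' -> MATCH
  pos 3: 'd' -> MATCH
  pos 4: 'a' -> no (excluded)
  pos 5: 'd' -> MATCH
  pos 6: 'a' -> no (excluded)
  pos 7: 'b' -> no (excluded)
Total matches: 3

3


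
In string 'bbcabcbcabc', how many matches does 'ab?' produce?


Pattern 'ab?' matches 'a' optionally followed by 'b'.
String: 'bbcabcbcabc'
Scanning left to right for 'a' then checking next char:
  Match 1: 'ab' (a followed by b)
  Match 2: 'ab' (a followed by b)
Total matches: 2

2


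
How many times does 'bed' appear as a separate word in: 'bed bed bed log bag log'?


Scanning each word for exact match 'bed':
  Word 1: 'bed' -> MATCH
  Word 2: 'bed' -> MATCH
  Word 3: 'bed' -> MATCH
  Word 4: 'log' -> no
  Word 5: 'bag' -> no
  Word 6: 'log' -> no
Total matches: 3

3


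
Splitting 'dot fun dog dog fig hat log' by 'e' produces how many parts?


Splitting by 'e' breaks the string at each occurrence of the separator.
Text: 'dot fun dog dog fig hat log'
Parts after split:
  Part 1: 'dot fun dog dog fig hat log'
Total parts: 1

1


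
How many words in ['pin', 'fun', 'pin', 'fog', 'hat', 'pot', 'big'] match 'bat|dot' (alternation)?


Alternation 'bat|dot' matches either 'bat' or 'dot'.
Checking each word:
  'pin' -> no
  'fun' -> no
  'pin' -> no
  'fog' -> no
  'hat' -> no
  'pot' -> no
  'big' -> no
Matches: []
Count: 0

0


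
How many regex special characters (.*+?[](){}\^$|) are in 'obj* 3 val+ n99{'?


Regex special characters are: . * + ? [ ] ( ) { } \ ^ $ |
Scanning 'obj* 3 val+ n99{':
  pos 3: '*' -> SPECIAL
  pos 10: '+' -> SPECIAL
  pos 15: '{' -> SPECIAL
Special chars found: ['*', '+', '{']
Total: 3

3


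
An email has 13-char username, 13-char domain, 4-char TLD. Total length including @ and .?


An email address has format: username@domain.tld
Username length: 13
'@' character: 1
Domain length: 13
'.' character: 1
TLD length: 4
Total = 13 + 1 + 13 + 1 + 4 = 32

32


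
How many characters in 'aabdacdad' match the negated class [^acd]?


Negated class [^acd] matches any char NOT in {a, c, d}
Scanning 'aabdacdad':
  pos 0: 'a' -> no (excluded)
  pos 1: 'a' -> no (excluded)
  pos 2: 'b' -> MATCH
  pos 3: 'd' -> no (excluded)
  pos 4: 'a' -> no (excluded)
  pos 5: 'c' -> no (excluded)
  pos 6: 'd' -> no (excluded)
  pos 7: 'a' -> no (excluded)
  pos 8: 'd' -> no (excluded)
Total matches: 1

1


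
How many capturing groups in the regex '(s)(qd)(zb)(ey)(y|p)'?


To count capturing groups, count each '(' that starts a group.
Pattern: '(s)(qd)(zb)(ey)(y|p)'
Walking through the pattern:
  Position 0: '(' -> group #1
  Position 3: '(' -> group #2
  Position 7: '(' -> group #3
  Position 11: '(' -> group #4
  Position 15: '(' -> group #5
Total capturing groups: 5

5


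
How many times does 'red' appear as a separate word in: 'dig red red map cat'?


Scanning each word for exact match 'red':
  Word 1: 'dig' -> no
  Word 2: 'red' -> MATCH
  Word 3: 'red' -> MATCH
  Word 4: 'map' -> no
  Word 5: 'cat' -> no
Total matches: 2

2


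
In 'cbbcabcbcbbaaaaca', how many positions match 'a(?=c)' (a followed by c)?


Lookahead 'a(?=c)' matches 'a' only when followed by 'c'.
String: 'cbbcabcbcbbaaaaca'
Checking each position where char is 'a':
  pos 4: 'a' -> no (next='b')
  pos 11: 'a' -> no (next='a')
  pos 12: 'a' -> no (next='a')
  pos 13: 'a' -> no (next='a')
  pos 14: 'a' -> MATCH (next='c')
Matching positions: [14]
Count: 1

1


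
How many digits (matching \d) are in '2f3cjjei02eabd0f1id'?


\d matches any digit 0-9.
Scanning '2f3cjjei02eabd0f1id':
  pos 0: '2' -> DIGIT
  pos 2: '3' -> DIGIT
  pos 8: '0' -> DIGIT
  pos 9: '2' -> DIGIT
  pos 14: '0' -> DIGIT
  pos 16: '1' -> DIGIT
Digits found: ['2', '3', '0', '2', '0', '1']
Total: 6

6


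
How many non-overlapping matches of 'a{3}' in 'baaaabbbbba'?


Pattern 'a{3}' matches exactly 3 consecutive a's (greedy, non-overlapping).
String: 'baaaabbbbba'
Scanning for runs of a's:
  Run at pos 1: 'aaaa' (length 4) -> 1 match(es)
  Run at pos 10: 'a' (length 1) -> 0 match(es)
Matches found: ['aaa']
Total: 1

1


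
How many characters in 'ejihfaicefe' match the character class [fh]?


Character class [fh] matches any of: {f, h}
Scanning string 'ejihfaicefe' character by character:
  pos 0: 'e' -> no
  pos 1: 'j' -> no
  pos 2: 'i' -> no
  pos 3: 'h' -> MATCH
  pos 4: 'f' -> MATCH
  pos 5: 'a' -> no
  pos 6: 'i' -> no
  pos 7: 'c' -> no
  pos 8: 'e' -> no
  pos 9: 'f' -> MATCH
  pos 10: 'e' -> no
Total matches: 3

3


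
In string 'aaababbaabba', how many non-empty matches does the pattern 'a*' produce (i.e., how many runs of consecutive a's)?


Pattern 'a*' matches zero or more a's. We want non-empty runs of consecutive a's.
String: 'aaababbaabba'
Walking through the string to find runs of a's:
  Run 1: positions 0-2 -> 'aaa'
  Run 2: positions 4-4 -> 'a'
  Run 3: positions 7-8 -> 'aa'
  Run 4: positions 11-11 -> 'a'
Non-empty runs found: ['aaa', 'a', 'aa', 'a']
Count: 4

4


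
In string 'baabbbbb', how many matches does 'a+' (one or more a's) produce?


Pattern 'a+' matches one or more consecutive a's.
String: 'baabbbbb'
Scanning for runs of a:
  Match 1: 'aa' (length 2)
Total matches: 1

1


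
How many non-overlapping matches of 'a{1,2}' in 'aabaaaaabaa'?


Pattern 'a{1,2}' matches between 1 and 2 consecutive a's (greedy).
String: 'aabaaaaabaa'
Finding runs of a's and applying greedy matching:
  Run at pos 0: 'aa' (length 2)
  Run at pos 3: 'aaaaa' (length 5)
  Run at pos 9: 'aa' (length 2)
Matches: ['aa', 'aa', 'aa', 'a', 'aa']
Count: 5

5


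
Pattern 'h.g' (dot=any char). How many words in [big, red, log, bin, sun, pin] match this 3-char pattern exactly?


Pattern 'h.g' means: starts with 'h', any single char, ends with 'g'.
Checking each word (must be exactly 3 chars):
  'big' (len=3): no
  'red' (len=3): no
  'log' (len=3): no
  'bin' (len=3): no
  'sun' (len=3): no
  'pin' (len=3): no
Matching words: []
Total: 0

0


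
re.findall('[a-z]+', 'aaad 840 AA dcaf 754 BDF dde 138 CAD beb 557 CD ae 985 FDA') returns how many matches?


Pattern '[a-z]+' finds one or more lowercase letters.
Text: 'aaad 840 AA dcaf 754 BDF dde 138 CAD beb 557 CD ae 985 FDA'
Scanning for matches:
  Match 1: 'aaad'
  Match 2: 'dcaf'
  Match 3: 'dde'
  Match 4: 'beb'
  Match 5: 'ae'
Total matches: 5

5


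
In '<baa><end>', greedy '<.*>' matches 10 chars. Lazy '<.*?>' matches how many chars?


Greedy '<.*>' tries to match as MUCH as possible.
Lazy '<.*?>' tries to match as LITTLE as possible.

String: '<baa><end>'
Greedy '<.*>' starts at first '<' and extends to the LAST '>': '<baa><end>' (10 chars)
Lazy '<.*?>' starts at first '<' and stops at the FIRST '>': '<baa>' (5 chars)

5


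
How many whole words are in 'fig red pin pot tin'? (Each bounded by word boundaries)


Word boundaries (\b) mark the start/end of each word.
Text: 'fig red pin pot tin'
Splitting by whitespace:
  Word 1: 'fig'
  Word 2: 'red'
  Word 3: 'pin'
  Word 4: 'pot'
  Word 5: 'tin'
Total whole words: 5

5


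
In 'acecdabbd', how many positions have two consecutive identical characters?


Looking for consecutive identical characters in 'acecdabbd':
  pos 0-1: 'a' vs 'c' -> different
  pos 1-2: 'c' vs 'e' -> different
  pos 2-3: 'e' vs 'c' -> different
  pos 3-4: 'c' vs 'd' -> different
  pos 4-5: 'd' vs 'a' -> different
  pos 5-6: 'a' vs 'b' -> different
  pos 6-7: 'b' vs 'b' -> MATCH ('bb')
  pos 7-8: 'b' vs 'd' -> different
Consecutive identical pairs: ['bb']
Count: 1

1


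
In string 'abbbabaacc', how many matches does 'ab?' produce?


Pattern 'ab?' matches 'a' optionally followed by 'b'.
String: 'abbbabaacc'
Scanning left to right for 'a' then checking next char:
  Match 1: 'ab' (a followed by b)
  Match 2: 'ab' (a followed by b)
  Match 3: 'a' (a not followed by b)
  Match 4: 'a' (a not followed by b)
Total matches: 4

4


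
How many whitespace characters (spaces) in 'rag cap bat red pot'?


\s matches whitespace characters (spaces, tabs, etc.).
Text: 'rag cap bat red pot'
This text has 5 words separated by spaces.
Number of spaces = number of words - 1 = 5 - 1 = 4

4


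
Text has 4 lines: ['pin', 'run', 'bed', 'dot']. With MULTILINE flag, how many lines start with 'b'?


With MULTILINE flag, ^ matches the start of each line.
Lines: ['pin', 'run', 'bed', 'dot']
Checking which lines start with 'b':
  Line 1: 'pin' -> no
  Line 2: 'run' -> no
  Line 3: 'bed' -> MATCH
  Line 4: 'dot' -> no
Matching lines: ['bed']
Count: 1

1


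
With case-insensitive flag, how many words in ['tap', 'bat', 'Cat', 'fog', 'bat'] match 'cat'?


Case-insensitive matching: compare each word's lowercase form to 'cat'.
  'tap' -> lower='tap' -> no
  'bat' -> lower='bat' -> no
  'Cat' -> lower='cat' -> MATCH
  'fog' -> lower='fog' -> no
  'bat' -> lower='bat' -> no
Matches: ['Cat']
Count: 1

1


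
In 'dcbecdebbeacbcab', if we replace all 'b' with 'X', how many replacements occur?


re.sub('b', 'X', text) replaces every occurrence of 'b' with 'X'.
Text: 'dcbecdebbeacbcab'
Scanning for 'b':
  pos 2: 'b' -> replacement #1
  pos 7: 'b' -> replacement #2
  pos 8: 'b' -> replacement #3
  pos 12: 'b' -> replacement #4
  pos 15: 'b' -> replacement #5
Total replacements: 5

5


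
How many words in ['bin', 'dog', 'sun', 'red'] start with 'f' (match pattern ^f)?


Pattern ^f anchors to start of word. Check which words begin with 'f':
  'bin' -> no
  'dog' -> no
  'sun' -> no
  'red' -> no
Matching words: []
Count: 0

0


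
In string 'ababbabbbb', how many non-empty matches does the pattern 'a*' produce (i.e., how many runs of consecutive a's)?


Pattern 'a*' matches zero or more a's. We want non-empty runs of consecutive a's.
String: 'ababbabbbb'
Walking through the string to find runs of a's:
  Run 1: positions 0-0 -> 'a'
  Run 2: positions 2-2 -> 'a'
  Run 3: positions 5-5 -> 'a'
Non-empty runs found: ['a', 'a', 'a']
Count: 3

3


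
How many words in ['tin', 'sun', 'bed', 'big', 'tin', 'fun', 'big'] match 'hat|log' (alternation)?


Alternation 'hat|log' matches either 'hat' or 'log'.
Checking each word:
  'tin' -> no
  'sun' -> no
  'bed' -> no
  'big' -> no
  'tin' -> no
  'fun' -> no
  'big' -> no
Matches: []
Count: 0

0


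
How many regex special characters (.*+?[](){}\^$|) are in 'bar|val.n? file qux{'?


Regex special characters are: . * + ? [ ] ( ) { } \ ^ $ |
Scanning 'bar|val.n? file qux{':
  pos 3: '|' -> SPECIAL
  pos 7: '.' -> SPECIAL
  pos 9: '?' -> SPECIAL
  pos 19: '{' -> SPECIAL
Special chars found: ['|', '.', '?', '{']
Total: 4

4


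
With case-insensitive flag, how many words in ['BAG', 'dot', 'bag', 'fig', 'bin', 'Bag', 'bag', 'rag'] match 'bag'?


Case-insensitive matching: compare each word's lowercase form to 'bag'.
  'BAG' -> lower='bag' -> MATCH
  'dot' -> lower='dot' -> no
  'bag' -> lower='bag' -> MATCH
  'fig' -> lower='fig' -> no
  'bin' -> lower='bin' -> no
  'Bag' -> lower='bag' -> MATCH
  'bag' -> lower='bag' -> MATCH
  'rag' -> lower='rag' -> no
Matches: ['BAG', 'bag', 'Bag', 'bag']
Count: 4

4


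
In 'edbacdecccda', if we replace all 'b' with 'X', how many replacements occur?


re.sub('b', 'X', text) replaces every occurrence of 'b' with 'X'.
Text: 'edbacdecccda'
Scanning for 'b':
  pos 2: 'b' -> replacement #1
Total replacements: 1

1


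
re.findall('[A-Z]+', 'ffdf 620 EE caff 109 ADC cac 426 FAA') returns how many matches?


Pattern '[A-Z]+' finds one or more uppercase letters.
Text: 'ffdf 620 EE caff 109 ADC cac 426 FAA'
Scanning for matches:
  Match 1: 'EE'
  Match 2: 'ADC'
  Match 3: 'FAA'
Total matches: 3

3


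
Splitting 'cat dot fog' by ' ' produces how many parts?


Splitting by ' ' breaks the string at each occurrence of the separator.
Text: 'cat dot fog'
Parts after split:
  Part 1: 'cat'
  Part 2: 'dot'
  Part 3: 'fog'
Total parts: 3

3


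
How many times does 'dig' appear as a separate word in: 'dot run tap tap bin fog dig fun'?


Scanning each word for exact match 'dig':
  Word 1: 'dot' -> no
  Word 2: 'run' -> no
  Word 3: 'tap' -> no
  Word 4: 'tap' -> no
  Word 5: 'bin' -> no
  Word 6: 'fog' -> no
  Word 7: 'dig' -> MATCH
  Word 8: 'fun' -> no
Total matches: 1

1


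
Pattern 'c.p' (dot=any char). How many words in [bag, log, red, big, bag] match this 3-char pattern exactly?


Pattern 'c.p' means: starts with 'c', any single char, ends with 'p'.
Checking each word (must be exactly 3 chars):
  'bag' (len=3): no
  'log' (len=3): no
  'red' (len=3): no
  'big' (len=3): no
  'bag' (len=3): no
Matching words: []
Total: 0

0


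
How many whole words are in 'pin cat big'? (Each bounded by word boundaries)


Word boundaries (\b) mark the start/end of each word.
Text: 'pin cat big'
Splitting by whitespace:
  Word 1: 'pin'
  Word 2: 'cat'
  Word 3: 'big'
Total whole words: 3

3


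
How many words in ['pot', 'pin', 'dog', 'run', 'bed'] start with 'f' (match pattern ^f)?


Pattern ^f anchors to start of word. Check which words begin with 'f':
  'pot' -> no
  'pin' -> no
  'dog' -> no
  'run' -> no
  'bed' -> no
Matching words: []
Count: 0

0


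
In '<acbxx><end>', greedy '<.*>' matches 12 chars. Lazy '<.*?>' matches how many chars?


Greedy '<.*>' tries to match as MUCH as possible.
Lazy '<.*?>' tries to match as LITTLE as possible.

String: '<acbxx><end>'
Greedy '<.*>' starts at first '<' and extends to the LAST '>': '<acbxx><end>' (12 chars)
Lazy '<.*?>' starts at first '<' and stops at the FIRST '>': '<acbxx>' (7 chars)

7


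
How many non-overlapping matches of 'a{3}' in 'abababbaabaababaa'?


Pattern 'a{3}' matches exactly 3 consecutive a's (greedy, non-overlapping).
String: 'abababbaabaababaa'
Scanning for runs of a's:
  Run at pos 0: 'a' (length 1) -> 0 match(es)
  Run at pos 2: 'a' (length 1) -> 0 match(es)
  Run at pos 4: 'a' (length 1) -> 0 match(es)
  Run at pos 7: 'aa' (length 2) -> 0 match(es)
  Run at pos 10: 'aa' (length 2) -> 0 match(es)
  Run at pos 13: 'a' (length 1) -> 0 match(es)
  Run at pos 15: 'aa' (length 2) -> 0 match(es)
Matches found: []
Total: 0

0


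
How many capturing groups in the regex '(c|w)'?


To count capturing groups, count each '(' that starts a group.
Pattern: '(c|w)'
Walking through the pattern:
  Position 0: '(' -> group #1
Total capturing groups: 1

1


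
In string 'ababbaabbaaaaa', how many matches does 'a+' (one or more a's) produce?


Pattern 'a+' matches one or more consecutive a's.
String: 'ababbaabbaaaaa'
Scanning for runs of a:
  Match 1: 'a' (length 1)
  Match 2: 'a' (length 1)
  Match 3: 'aa' (length 2)
  Match 4: 'aaaaa' (length 5)
Total matches: 4

4


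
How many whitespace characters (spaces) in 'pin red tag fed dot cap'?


\s matches whitespace characters (spaces, tabs, etc.).
Text: 'pin red tag fed dot cap'
This text has 6 words separated by spaces.
Number of spaces = number of words - 1 = 6 - 1 = 5

5


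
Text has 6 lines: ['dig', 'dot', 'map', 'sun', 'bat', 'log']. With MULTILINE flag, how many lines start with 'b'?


With MULTILINE flag, ^ matches the start of each line.
Lines: ['dig', 'dot', 'map', 'sun', 'bat', 'log']
Checking which lines start with 'b':
  Line 1: 'dig' -> no
  Line 2: 'dot' -> no
  Line 3: 'map' -> no
  Line 4: 'sun' -> no
  Line 5: 'bat' -> MATCH
  Line 6: 'log' -> no
Matching lines: ['bat']
Count: 1

1


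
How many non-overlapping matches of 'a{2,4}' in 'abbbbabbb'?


Pattern 'a{2,4}' matches between 2 and 4 consecutive a's (greedy).
String: 'abbbbabbb'
Finding runs of a's and applying greedy matching:
  Run at pos 0: 'a' (length 1)
  Run at pos 5: 'a' (length 1)
Matches: []
Count: 0

0


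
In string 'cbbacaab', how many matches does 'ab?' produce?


Pattern 'ab?' matches 'a' optionally followed by 'b'.
String: 'cbbacaab'
Scanning left to right for 'a' then checking next char:
  Match 1: 'a' (a not followed by b)
  Match 2: 'a' (a not followed by b)
  Match 3: 'ab' (a followed by b)
Total matches: 3

3


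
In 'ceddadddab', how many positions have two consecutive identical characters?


Looking for consecutive identical characters in 'ceddadddab':
  pos 0-1: 'c' vs 'e' -> different
  pos 1-2: 'e' vs 'd' -> different
  pos 2-3: 'd' vs 'd' -> MATCH ('dd')
  pos 3-4: 'd' vs 'a' -> different
  pos 4-5: 'a' vs 'd' -> different
  pos 5-6: 'd' vs 'd' -> MATCH ('dd')
  pos 6-7: 'd' vs 'd' -> MATCH ('dd')
  pos 7-8: 'd' vs 'a' -> different
  pos 8-9: 'a' vs 'b' -> different
Consecutive identical pairs: ['dd', 'dd', 'dd']
Count: 3

3


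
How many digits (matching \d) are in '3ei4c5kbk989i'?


\d matches any digit 0-9.
Scanning '3ei4c5kbk989i':
  pos 0: '3' -> DIGIT
  pos 3: '4' -> DIGIT
  pos 5: '5' -> DIGIT
  pos 9: '9' -> DIGIT
  pos 10: '8' -> DIGIT
  pos 11: '9' -> DIGIT
Digits found: ['3', '4', '5', '9', '8', '9']
Total: 6

6


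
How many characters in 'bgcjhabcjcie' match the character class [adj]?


Character class [adj] matches any of: {a, d, j}
Scanning string 'bgcjhabcjcie' character by character:
  pos 0: 'b' -> no
  pos 1: 'g' -> no
  pos 2: 'c' -> no
  pos 3: 'j' -> MATCH
  pos 4: 'h' -> no
  pos 5: 'a' -> MATCH
  pos 6: 'b' -> no
  pos 7: 'c' -> no
  pos 8: 'j' -> MATCH
  pos 9: 'c' -> no
  pos 10: 'i' -> no
  pos 11: 'e' -> no
Total matches: 3

3


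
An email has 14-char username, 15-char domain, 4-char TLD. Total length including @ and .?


An email address has format: username@domain.tld
Username length: 14
'@' character: 1
Domain length: 15
'.' character: 1
TLD length: 4
Total = 14 + 1 + 15 + 1 + 4 = 35

35


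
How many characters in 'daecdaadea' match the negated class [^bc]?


Negated class [^bc] matches any char NOT in {b, c}
Scanning 'daecdaadea':
  pos 0: 'd' -> MATCH
  pos 1: 'a' -> MATCH
  pos 2: 'e' -> MATCH
  pos 3: 'c' -> no (excluded)
  pos 4: 'd' -> MATCH
  pos 5: 'a' -> MATCH
  pos 6: 'a' -> MATCH
  pos 7: 'd' -> MATCH
  pos 8: 'e' -> MATCH
  pos 9: 'a' -> MATCH
Total matches: 9

9


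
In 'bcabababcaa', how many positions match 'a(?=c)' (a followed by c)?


Lookahead 'a(?=c)' matches 'a' only when followed by 'c'.
String: 'bcabababcaa'
Checking each position where char is 'a':
  pos 2: 'a' -> no (next='b')
  pos 4: 'a' -> no (next='b')
  pos 6: 'a' -> no (next='b')
  pos 9: 'a' -> no (next='a')
Matching positions: []
Count: 0

0


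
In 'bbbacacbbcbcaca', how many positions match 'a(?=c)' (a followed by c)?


Lookahead 'a(?=c)' matches 'a' only when followed by 'c'.
String: 'bbbacacbbcbcaca'
Checking each position where char is 'a':
  pos 3: 'a' -> MATCH (next='c')
  pos 5: 'a' -> MATCH (next='c')
  pos 12: 'a' -> MATCH (next='c')
Matching positions: [3, 5, 12]
Count: 3

3
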